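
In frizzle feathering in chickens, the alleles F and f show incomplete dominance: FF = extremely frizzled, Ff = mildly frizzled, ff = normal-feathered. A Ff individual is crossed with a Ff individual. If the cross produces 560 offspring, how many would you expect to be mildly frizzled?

Punnett square for Ff × Ff:
Offspring genotypes: 1 FF, 2 Ff, 1 ff
Phenotype counts: 1 extremely frizzled, 2 mildly frizzled, 1 normal-feathered
mildly frizzled: 2 out of 4 → fraction 1/2
Expected count = 1/2 × 560 = 280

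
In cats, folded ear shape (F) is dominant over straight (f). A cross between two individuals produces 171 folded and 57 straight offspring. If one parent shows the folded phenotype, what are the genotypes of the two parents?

Observed offspring: 171 folded, 57 straight
The observed ratio simplifies to 3:1. Straight (ff) offspring appear, so each parent must contribute one f allele. The parent stated to show folded carries F, so it is Ff. The other parent is then either Ff or ff: Ff × ff would give a 1:1 split, whereas Ff × Ff gives 3:1 — matching the data. So both parents are heterozygous (Ff × Ff).
Parent genotypes: Ff × Ff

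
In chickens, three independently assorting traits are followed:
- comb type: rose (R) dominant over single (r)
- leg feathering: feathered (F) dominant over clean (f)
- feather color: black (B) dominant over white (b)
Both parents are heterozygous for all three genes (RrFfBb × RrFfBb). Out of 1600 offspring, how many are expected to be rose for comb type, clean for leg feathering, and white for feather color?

Trihybrid cross: RrFfBb × RrFfBb
Each trait segregates independently with a 3:1 phenotypic ratio, so each gene contributes 3/4 (dominant) or 1/4 (recessive).
Target: rose (comb type), clean (leg feathering), white (feather color)
Probability = product of independent per-trait probabilities
= 3/4 × 1/4 × 1/4 = 3/64
Expected count = 3/64 × 1600 = 75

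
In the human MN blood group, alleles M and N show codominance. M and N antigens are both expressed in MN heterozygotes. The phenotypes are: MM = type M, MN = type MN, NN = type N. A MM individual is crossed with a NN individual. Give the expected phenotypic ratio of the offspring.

Punnett square for MM × NN:
Offspring genotypes: 4 MN
Phenotype counts: 4 type MN
Ratio: all type MN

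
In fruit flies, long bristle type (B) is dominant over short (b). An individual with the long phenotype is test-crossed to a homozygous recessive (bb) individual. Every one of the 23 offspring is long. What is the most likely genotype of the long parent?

Test cross: ? × bb
All offspring are long.
If the unknown parent were heterozygous (Bb), about half of 23 offspring would be short; none are. The unknown parent is most likely homozygous dominant (BB).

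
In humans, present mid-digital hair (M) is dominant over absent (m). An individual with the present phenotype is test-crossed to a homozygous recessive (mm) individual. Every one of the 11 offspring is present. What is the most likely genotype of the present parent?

Test cross: ? × mm
All offspring are present.
If the unknown parent were heterozygous (Mm), about half of 11 offspring would be absent; none are. The unknown parent is most likely homozygous dominant (MM).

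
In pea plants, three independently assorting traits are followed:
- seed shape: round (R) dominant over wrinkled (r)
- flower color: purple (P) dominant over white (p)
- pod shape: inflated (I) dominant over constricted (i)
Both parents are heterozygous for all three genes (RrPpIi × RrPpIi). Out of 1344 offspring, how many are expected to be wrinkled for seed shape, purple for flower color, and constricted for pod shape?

Trihybrid cross: RrPpIi × RrPpIi
Each trait segregates independently with a 3:1 phenotypic ratio, so each gene contributes 3/4 (dominant) or 1/4 (recessive).
Target: wrinkled (seed shape), purple (flower color), constricted (pod shape)
Probability = product of independent per-trait probabilities
= 1/4 × 3/4 × 1/4 = 3/64
Expected count = 3/64 × 1344 = 63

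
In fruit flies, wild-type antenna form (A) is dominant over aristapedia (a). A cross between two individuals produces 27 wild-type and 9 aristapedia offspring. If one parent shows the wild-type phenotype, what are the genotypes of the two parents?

Observed offspring: 27 wild-type, 9 aristapedia
The observed ratio simplifies to 3:1. Aristapedia (aa) offspring appear, so each parent must contribute one a allele. The parent stated to show wild-type carries A, so it is Aa. The other parent is then either Aa or aa: Aa × aa would give a 1:1 split, whereas Aa × Aa gives 3:1 — matching the data. So both parents are heterozygous (Aa × Aa).
Parent genotypes: Aa × Aa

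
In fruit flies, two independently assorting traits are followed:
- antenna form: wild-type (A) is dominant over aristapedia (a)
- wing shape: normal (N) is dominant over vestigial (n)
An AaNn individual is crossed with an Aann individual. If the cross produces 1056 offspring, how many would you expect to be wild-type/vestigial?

Dihybrid cross AaNn × Aann — consider each gene separately:
antenna form: Aa × Aa → 1 AA, 2 Aa, 1 aa → 3 A_ : 1 aa (out of 4)
wing shape: Nn × nn → 2 Nn, 2 nn → 2 N_ : 2 nn (out of 4)
Combine (counts out of 4 × 4 = 16): wild-type/normal (A_N_) = 3×2 = 6; wild-type/vestigial (A_nn) = 3×2 = 6; aristapedia/normal (aaN_) = 1×2 = 2; aristapedia/vestigial (aann) = 1×2 = 2
Phenotype counts (out of 16): 6 wild-type/normal, 6 wild-type/vestigial, 2 aristapedia/normal, 2 aristapedia/vestigial
wild-type/vestigial: 6 out of 16 → fraction 3/8
Expected count = 3/8 × 1056 = 396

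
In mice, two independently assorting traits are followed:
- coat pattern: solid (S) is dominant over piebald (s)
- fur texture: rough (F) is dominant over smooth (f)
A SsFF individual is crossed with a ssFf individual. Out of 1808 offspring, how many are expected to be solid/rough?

Dihybrid cross SsFF × ssFf — consider each gene separately:
coat pattern: Ss × ss → 2 Ss, 2 ss → 2 S_ : 2 ss (out of 4)
fur texture: FF × Ff → 2 FF, 2 Ff → 4 F_ (out of 4)
Combine (counts out of 4 × 4 = 16): solid/rough (S_F_) = 2×4 = 8; piebald/rough (ssF_) = 2×4 = 8
Phenotype counts (out of 16): 8 solid/rough, 8 piebald/rough
solid/rough: 8 out of 16 → fraction 1/2
Expected count = 1/2 × 1808 = 904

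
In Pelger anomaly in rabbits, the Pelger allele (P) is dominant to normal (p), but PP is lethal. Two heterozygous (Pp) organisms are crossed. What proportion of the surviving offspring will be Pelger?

Cross: Pp × Pp
Punnett square offspring (before lethality): 1 PP, 2 Pp, 1 pp
The PP genotype is lethal (embryos die); surviving offspring: 2 Pp, 1 pp
Pelger: 2 out of 3
Probability: 2/3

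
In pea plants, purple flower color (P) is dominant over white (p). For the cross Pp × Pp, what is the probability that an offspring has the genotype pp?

Punnett square for Pp × Pp:
Offspring genotypes: 1 PP, 2 Pp, 1 pp
Total offspring: 4
Count with target: 1
Probability: 1/4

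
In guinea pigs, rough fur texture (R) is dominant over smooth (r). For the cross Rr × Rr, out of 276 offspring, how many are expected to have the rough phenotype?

Punnett square for Rr × Rr:
Offspring genotypes: 1 RR, 2 Rr, 1 rr
Total offspring: 4
Count with target: 3
Probability: 3/4
Expected count = 3/4 × 276 = 207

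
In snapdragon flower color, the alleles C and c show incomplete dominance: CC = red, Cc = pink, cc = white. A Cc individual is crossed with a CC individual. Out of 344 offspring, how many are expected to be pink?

Punnett square for Cc × CC:
Offspring genotypes: 2 CC, 2 Cc
Phenotype counts: 2 red, 2 pink
pink: 2 out of 4 → fraction 1/2
Expected count = 1/2 × 344 = 172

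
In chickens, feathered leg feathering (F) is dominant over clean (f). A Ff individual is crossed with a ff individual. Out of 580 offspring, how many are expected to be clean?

Punnett square for Ff × ff:
Offspring genotypes: 2 Ff, 2 ff
feathered: 2, clean: 2
clean: 2 out of 4 → fraction 1/2
Expected count = 1/2 × 580 = 290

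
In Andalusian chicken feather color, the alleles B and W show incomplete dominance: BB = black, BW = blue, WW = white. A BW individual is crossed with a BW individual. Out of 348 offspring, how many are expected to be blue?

Punnett square for BW × BW:
Offspring genotypes: 1 BB, 2 BW, 1 WW
Phenotype counts: 1 black, 2 blue, 1 white
blue: 2 out of 4 → fraction 1/2
Expected count = 1/2 × 348 = 174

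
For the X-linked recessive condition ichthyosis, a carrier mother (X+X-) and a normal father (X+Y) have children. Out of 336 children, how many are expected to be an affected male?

Cross: X+X- × X+Y
Offspring: 1 X+X+, 1 X+Y, 1 X+X-, 1 X-Y
Probability of an affected male: 1/4
Expected count = 1/4 × 336 = 84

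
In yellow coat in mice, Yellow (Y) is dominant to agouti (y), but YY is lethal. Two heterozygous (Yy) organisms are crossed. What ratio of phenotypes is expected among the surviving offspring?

Cross: Yy × Yy
Punnett square offspring (before lethality): 1 YY, 2 Yy, 1 yy
The YY genotype is lethal (embryos die); surviving offspring: 2 Yy, 1 yy
Ratio: 2 yellow : 1 agouti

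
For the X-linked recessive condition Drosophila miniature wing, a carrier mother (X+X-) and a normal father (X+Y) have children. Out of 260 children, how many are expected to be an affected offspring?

Cross: X+X- × X+Y
Offspring: 1 X+X+, 1 X+Y, 1 X+X-, 1 X-Y
Probability of an affected offspring: 1/4
Expected count = 1/4 × 260 = 65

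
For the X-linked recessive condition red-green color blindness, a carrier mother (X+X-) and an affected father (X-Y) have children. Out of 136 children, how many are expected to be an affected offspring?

Cross: X+X- × X-Y
Offspring: 1 X+X-, 1 X+Y, 1 X-X-, 1 X-Y
Probability of an affected offspring: 2/4 = 1/2
Expected count = 1/2 × 136 = 68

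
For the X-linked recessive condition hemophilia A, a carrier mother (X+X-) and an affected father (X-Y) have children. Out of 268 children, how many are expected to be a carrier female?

Cross: X+X- × X-Y
Offspring: 1 X+X-, 1 X+Y, 1 X-X-, 1 X-Y
Probability of a carrier female: 1/4
Expected count = 1/4 × 268 = 67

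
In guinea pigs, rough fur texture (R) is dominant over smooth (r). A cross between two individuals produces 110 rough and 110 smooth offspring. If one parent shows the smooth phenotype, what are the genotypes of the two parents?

Observed offspring: 110 rough, 110 smooth
The observed ratio simplifies to 1:1. One parent shows smooth, so its genotype must be rr. A 1:1 offspring split requires the other parent to be heterozygous (Rr).
Parent genotypes: rr × Rr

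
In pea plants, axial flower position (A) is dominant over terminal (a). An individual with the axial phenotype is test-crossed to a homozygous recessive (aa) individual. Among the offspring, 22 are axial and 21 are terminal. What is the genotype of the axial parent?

Test cross: ? × aa
Offspring: 22 axial, 21 terminal — approximately 1:1.
A 1:1 ratio in a test cross indicates the unknown parent is heterozygous (Aa).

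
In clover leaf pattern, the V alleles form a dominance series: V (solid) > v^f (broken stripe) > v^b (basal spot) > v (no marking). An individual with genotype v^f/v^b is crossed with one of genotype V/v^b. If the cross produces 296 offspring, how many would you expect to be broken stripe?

Cross: v^f/v^b × V/v^b
Allele dominance: V > v^f > v^b > v
Offspring genotypes: 1 V/v^f, 1 v^f/v^b, 1 V/v^b, 1 v^b/v^b
Phenotype counts: 2 solid, 1 broken stripe, 1 basal spot
broken stripe: 1 out of 4 → fraction 1/4
Expected count = 1/4 × 296 = 74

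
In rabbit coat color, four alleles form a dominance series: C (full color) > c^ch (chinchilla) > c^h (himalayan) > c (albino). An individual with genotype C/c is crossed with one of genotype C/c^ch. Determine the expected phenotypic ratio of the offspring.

Cross: C/c × C/c^ch
Allele dominance: C > c^ch > c^h > c
Offspring genotypes: 1 C/C, 1 C/c^ch, 1 C/c, 1 c^ch/c
Phenotype counts: 3 full color, 1 chinchilla
Ratio: 3 full color : 1 chinchilla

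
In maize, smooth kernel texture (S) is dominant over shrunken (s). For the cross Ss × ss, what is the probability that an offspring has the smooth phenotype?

Punnett square for Ss × ss:
Offspring genotypes: 2 Ss, 2 ss
Total offspring: 4
Count with target: 2
Probability: 2/4 = 1/2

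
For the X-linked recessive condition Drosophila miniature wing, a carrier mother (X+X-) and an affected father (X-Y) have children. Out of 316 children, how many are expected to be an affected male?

Cross: X+X- × X-Y
Offspring: 1 X+X-, 1 X+Y, 1 X-X-, 1 X-Y
Probability of an affected male: 1/4
Expected count = 1/4 × 316 = 79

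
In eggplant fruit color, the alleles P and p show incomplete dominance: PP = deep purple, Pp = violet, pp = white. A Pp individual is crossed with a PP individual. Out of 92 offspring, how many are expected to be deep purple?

Punnett square for Pp × PP:
Offspring genotypes: 2 PP, 2 Pp
Phenotype counts: 2 deep purple, 2 violet
deep purple: 2 out of 4 → fraction 1/2
Expected count = 1/2 × 92 = 46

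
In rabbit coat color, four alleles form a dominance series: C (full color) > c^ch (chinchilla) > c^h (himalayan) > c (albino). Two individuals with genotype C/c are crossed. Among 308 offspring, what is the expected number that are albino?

Cross: C/c × C/c
Allele dominance: C > c^ch > c^h > c
Offspring genotypes: 1 C/C, 2 C/c, 1 c/c
Phenotype counts: 3 full color, 1 albino
albino: 1 out of 4 → fraction 1/4
Expected count = 1/4 × 308 = 77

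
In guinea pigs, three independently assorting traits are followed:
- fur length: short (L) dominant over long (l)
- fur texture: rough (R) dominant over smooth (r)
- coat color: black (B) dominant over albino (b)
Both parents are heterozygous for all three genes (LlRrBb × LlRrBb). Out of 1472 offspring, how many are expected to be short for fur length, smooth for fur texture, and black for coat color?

Trihybrid cross: LlRrBb × LlRrBb
Each trait segregates independently with a 3:1 phenotypic ratio, so each gene contributes 3/4 (dominant) or 1/4 (recessive).
Target: short (fur length), smooth (fur texture), black (coat color)
Probability = product of independent per-trait probabilities
= 3/4 × 1/4 × 3/4 = 9/64
Expected count = 9/64 × 1472 = 207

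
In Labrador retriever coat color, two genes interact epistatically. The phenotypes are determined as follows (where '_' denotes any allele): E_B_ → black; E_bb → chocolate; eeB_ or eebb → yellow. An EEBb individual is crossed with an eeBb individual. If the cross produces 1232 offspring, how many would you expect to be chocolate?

Cross: EEBb × eeBb — consider each gene separately:
E gene: EE × ee → 4 Ee → 4 E_ (out of 4)
B gene: Bb × Bb → 1 BB, 2 Bb, 1 bb → 3 B_ : 1 bb (out of 4)
Genotype classes (out of 4 × 4 = 16): E_B_ = 4×3 = 12; E_bb = 4×1 = 4
Apply the phenotype rules: E_B_ (12) → black; E_bb (4) → chocolate
Phenotype counts (out of 16): 12 black, 4 chocolate
chocolate: 4 out of 16 → fraction 1/4
Expected count = 1/4 × 1232 = 308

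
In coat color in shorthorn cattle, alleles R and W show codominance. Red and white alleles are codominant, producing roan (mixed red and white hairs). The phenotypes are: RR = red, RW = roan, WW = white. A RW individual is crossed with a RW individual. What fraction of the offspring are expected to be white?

Punnett square for RW × RW:
Offspring genotypes: 1 RR, 2 RW, 1 WW
Phenotype counts: 1 red, 2 roan, 1 white
white: 1 out of 4
Probability: 1/4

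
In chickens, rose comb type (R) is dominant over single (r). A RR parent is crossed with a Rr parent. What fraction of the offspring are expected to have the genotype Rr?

Punnett square for RR × Rr:
Offspring genotypes: 2 RR, 2 Rr
Total offspring: 4
Count with target: 2
Probability: 2/4 = 1/2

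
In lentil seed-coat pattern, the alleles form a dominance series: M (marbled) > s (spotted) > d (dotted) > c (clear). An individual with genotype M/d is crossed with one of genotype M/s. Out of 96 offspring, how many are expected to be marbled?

Cross: M/d × M/s
Allele dominance: M > s > d > c
Offspring genotypes: 1 M/M, 1 M/s, 1 M/d, 1 s/d
Phenotype counts: 3 marbled, 1 spotted
marbled: 3 out of 4 → fraction 3/4
Expected count = 3/4 × 96 = 72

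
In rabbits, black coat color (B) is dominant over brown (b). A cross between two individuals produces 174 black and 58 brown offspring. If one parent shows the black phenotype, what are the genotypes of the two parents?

Observed offspring: 174 black, 58 brown
The observed ratio simplifies to 3:1. Brown (bb) offspring appear, so each parent must contribute one b allele. The parent stated to show black carries B, so it is Bb. The other parent is then either Bb or bb: Bb × bb would give a 1:1 split, whereas Bb × Bb gives 3:1 — matching the data. So both parents are heterozygous (Bb × Bb).
Parent genotypes: Bb × Bb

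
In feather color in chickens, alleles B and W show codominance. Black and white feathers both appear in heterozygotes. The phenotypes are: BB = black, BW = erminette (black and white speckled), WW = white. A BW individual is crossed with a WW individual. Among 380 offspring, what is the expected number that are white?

Punnett square for BW × WW:
Offspring genotypes: 2 BW, 2 WW
Phenotype counts: 2 erminette (black and white speckled), 2 white
white: 2 out of 4 → fraction 1/2
Expected count = 1/2 × 380 = 190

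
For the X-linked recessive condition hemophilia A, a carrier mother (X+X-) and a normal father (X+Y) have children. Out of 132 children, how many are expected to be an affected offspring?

Cross: X+X- × X+Y
Offspring: 1 X+X+, 1 X+Y, 1 X+X-, 1 X-Y
Probability of an affected offspring: 1/4
Expected count = 1/4 × 132 = 33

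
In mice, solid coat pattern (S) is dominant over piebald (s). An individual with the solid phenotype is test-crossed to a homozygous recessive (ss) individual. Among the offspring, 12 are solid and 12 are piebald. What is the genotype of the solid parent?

Test cross: ? × ss
Offspring: 12 solid, 12 piebald — approximately 1:1.
A 1:1 ratio in a test cross indicates the unknown parent is heterozygous (Ss).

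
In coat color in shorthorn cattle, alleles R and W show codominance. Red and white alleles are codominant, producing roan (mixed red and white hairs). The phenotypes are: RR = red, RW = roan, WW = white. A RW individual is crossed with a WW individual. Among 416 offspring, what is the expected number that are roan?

Punnett square for RW × WW:
Offspring genotypes: 2 RW, 2 WW
Phenotype counts: 2 roan, 2 white
roan: 2 out of 4 → fraction 1/2
Expected count = 1/2 × 416 = 208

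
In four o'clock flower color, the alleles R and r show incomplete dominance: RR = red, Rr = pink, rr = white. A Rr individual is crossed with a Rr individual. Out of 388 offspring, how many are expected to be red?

Punnett square for Rr × Rr:
Offspring genotypes: 1 RR, 2 Rr, 1 rr
Phenotype counts: 1 red, 2 pink, 1 white
red: 1 out of 4 → fraction 1/4
Expected count = 1/4 × 388 = 97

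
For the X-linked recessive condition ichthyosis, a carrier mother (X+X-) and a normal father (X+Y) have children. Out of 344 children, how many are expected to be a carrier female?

Cross: X+X- × X+Y
Offspring: 1 X+X+, 1 X+Y, 1 X+X-, 1 X-Y
Probability of a carrier female: 1/4
Expected count = 1/4 × 344 = 86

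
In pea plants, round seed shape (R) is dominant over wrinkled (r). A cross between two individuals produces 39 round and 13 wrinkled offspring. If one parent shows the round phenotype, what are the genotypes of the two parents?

Observed offspring: 39 round, 13 wrinkled
The observed ratio simplifies to 3:1. Wrinkled (rr) offspring appear, so each parent must contribute one r allele. The parent stated to show round carries R, so it is Rr. The other parent is then either Rr or rr: Rr × rr would give a 1:1 split, whereas Rr × Rr gives 3:1 — matching the data. So both parents are heterozygous (Rr × Rr).
Parent genotypes: Rr × Rr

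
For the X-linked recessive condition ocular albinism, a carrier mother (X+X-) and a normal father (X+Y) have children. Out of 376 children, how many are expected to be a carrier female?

Cross: X+X- × X+Y
Offspring: 1 X+X+, 1 X+Y, 1 X+X-, 1 X-Y
Probability of a carrier female: 1/4
Expected count = 1/4 × 376 = 94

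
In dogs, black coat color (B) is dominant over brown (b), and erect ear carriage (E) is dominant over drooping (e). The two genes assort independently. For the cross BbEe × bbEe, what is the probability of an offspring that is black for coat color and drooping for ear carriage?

Dihybrid cross BbEe × bbEe — consider each gene separately:
coat color: Bb × bb → 2 Bb, 2 bb → 2 B_ : 2 bb (out of 4)
ear carriage: Ee × Ee → 1 EE, 2 Ee, 1 ee → 3 E_ : 1 ee (out of 4)
Looking for: black (B_) and drooping (ee)
P(black) = 2/4, P(drooping) = 1/4
P(both) = 2/4 × 1/4 = 2/16 = 1/8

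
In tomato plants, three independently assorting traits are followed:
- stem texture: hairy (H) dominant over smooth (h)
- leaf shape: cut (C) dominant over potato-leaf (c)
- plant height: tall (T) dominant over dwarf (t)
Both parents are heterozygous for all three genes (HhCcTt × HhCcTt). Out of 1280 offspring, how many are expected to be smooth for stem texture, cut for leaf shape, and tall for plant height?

Trihybrid cross: HhCcTt × HhCcTt
Each trait segregates independently with a 3:1 phenotypic ratio, so each gene contributes 3/4 (dominant) or 1/4 (recessive).
Target: smooth (stem texture), cut (leaf shape), tall (plant height)
Probability = product of independent per-trait probabilities
= 1/4 × 3/4 × 3/4 = 9/64
Expected count = 9/64 × 1280 = 180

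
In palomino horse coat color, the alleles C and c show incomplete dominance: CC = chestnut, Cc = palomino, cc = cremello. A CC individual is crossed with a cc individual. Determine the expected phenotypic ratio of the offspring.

Punnett square for CC × cc:
Offspring genotypes: 4 Cc
Phenotype counts: 4 palomino
Ratio: all palomino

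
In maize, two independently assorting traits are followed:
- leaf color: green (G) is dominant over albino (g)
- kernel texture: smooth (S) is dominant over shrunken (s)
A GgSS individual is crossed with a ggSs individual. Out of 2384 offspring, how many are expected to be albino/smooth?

Dihybrid cross GgSS × ggSs — consider each gene separately:
leaf color: Gg × gg → 2 Gg, 2 gg → 2 G_ : 2 gg (out of 4)
kernel texture: SS × Ss → 2 SS, 2 Ss → 4 S_ (out of 4)
Combine (counts out of 4 × 4 = 16): green/smooth (G_S_) = 2×4 = 8; albino/smooth (ggS_) = 2×4 = 8
Phenotype counts (out of 16): 8 green/smooth, 8 albino/smooth
albino/smooth: 8 out of 16 → fraction 1/2
Expected count = 1/2 × 2384 = 1192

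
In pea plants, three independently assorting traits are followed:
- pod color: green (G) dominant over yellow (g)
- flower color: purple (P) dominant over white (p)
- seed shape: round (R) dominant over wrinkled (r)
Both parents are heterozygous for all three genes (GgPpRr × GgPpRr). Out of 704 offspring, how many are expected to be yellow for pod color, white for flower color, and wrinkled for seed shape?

Trihybrid cross: GgPpRr × GgPpRr
Each trait segregates independently with a 3:1 phenotypic ratio, so each gene contributes 3/4 (dominant) or 1/4 (recessive).
Target: yellow (pod color), white (flower color), wrinkled (seed shape)
Probability = product of independent per-trait probabilities
= 1/4 × 1/4 × 1/4 = 1/64
Expected count = 1/64 × 704 = 11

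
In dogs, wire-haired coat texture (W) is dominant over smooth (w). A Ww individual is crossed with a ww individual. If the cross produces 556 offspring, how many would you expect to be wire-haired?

Punnett square for Ww × ww:
Offspring genotypes: 2 Ww, 2 ww
wire-haired: 2, smooth: 2
wire-haired: 2 out of 4 → fraction 1/2
Expected count = 1/2 × 556 = 278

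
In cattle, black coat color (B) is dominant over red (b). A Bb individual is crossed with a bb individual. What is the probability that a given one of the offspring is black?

Punnett square for Bb × bb:
Offspring genotypes: 2 Bb, 2 bb
black: 2, red: 2
black: 2 out of 4
Probability: 2/4 = 1/2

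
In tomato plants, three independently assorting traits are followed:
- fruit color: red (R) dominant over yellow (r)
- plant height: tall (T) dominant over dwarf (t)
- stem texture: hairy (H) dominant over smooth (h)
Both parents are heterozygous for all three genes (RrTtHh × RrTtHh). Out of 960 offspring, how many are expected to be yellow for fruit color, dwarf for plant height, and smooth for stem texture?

Trihybrid cross: RrTtHh × RrTtHh
Each trait segregates independently with a 3:1 phenotypic ratio, so each gene contributes 3/4 (dominant) or 1/4 (recessive).
Target: yellow (fruit color), dwarf (plant height), smooth (stem texture)
Probability = product of independent per-trait probabilities
= 1/4 × 1/4 × 1/4 = 1/64
Expected count = 1/64 × 960 = 15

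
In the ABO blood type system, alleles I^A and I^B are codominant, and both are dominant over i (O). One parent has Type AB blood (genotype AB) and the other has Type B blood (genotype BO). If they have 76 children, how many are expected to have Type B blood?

Cross: AB × BO
Possible offspring genotypes: 1 AB, 1 AO, 1 BB, 1 BO
Blood type counts: 1 Type AB, 1 Type A, 2 Type B
Probability of Type B: 2/4 = 1/2
Expected count = 1/2 × 76 = 38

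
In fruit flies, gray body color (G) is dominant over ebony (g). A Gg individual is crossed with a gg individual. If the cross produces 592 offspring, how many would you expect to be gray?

Punnett square for Gg × gg:
Offspring genotypes: 2 Gg, 2 gg
gray: 2, ebony: 2
gray: 2 out of 4 → fraction 1/2
Expected count = 1/2 × 592 = 296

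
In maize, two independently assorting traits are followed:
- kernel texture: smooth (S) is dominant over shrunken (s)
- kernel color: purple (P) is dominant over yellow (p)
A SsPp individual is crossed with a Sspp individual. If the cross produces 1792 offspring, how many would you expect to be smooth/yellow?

Dihybrid cross SsPp × Sspp — consider each gene separately:
kernel texture: Ss × Ss → 1 SS, 2 Ss, 1 ss → 3 S_ : 1 ss (out of 4)
kernel color: Pp × pp → 2 Pp, 2 pp → 2 P_ : 2 pp (out of 4)
Combine (counts out of 4 × 4 = 16): smooth/purple (S_P_) = 3×2 = 6; smooth/yellow (S_pp) = 3×2 = 6; shrunken/purple (ssP_) = 1×2 = 2; shrunken/yellow (sspp) = 1×2 = 2
Phenotype counts (out of 16): 6 smooth/purple, 6 smooth/yellow, 2 shrunken/purple, 2 shrunken/yellow
smooth/yellow: 6 out of 16 → fraction 3/8
Expected count = 3/8 × 1792 = 672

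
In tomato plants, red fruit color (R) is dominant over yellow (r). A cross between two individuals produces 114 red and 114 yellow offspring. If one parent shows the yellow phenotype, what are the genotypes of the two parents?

Observed offspring: 114 red, 114 yellow
The observed ratio simplifies to 1:1. One parent shows yellow, so its genotype must be rr. A 1:1 offspring split requires the other parent to be heterozygous (Rr).
Parent genotypes: rr × Rr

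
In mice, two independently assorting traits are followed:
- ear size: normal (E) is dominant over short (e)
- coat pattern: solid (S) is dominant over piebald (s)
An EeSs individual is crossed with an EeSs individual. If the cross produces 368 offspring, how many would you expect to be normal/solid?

Dihybrid cross EeSs × EeSs — consider each gene separately:
ear size: Ee × Ee → 1 EE, 2 Ee, 1 ee → 3 E_ : 1 ee (out of 4)
coat pattern: Ss × Ss → 1 SS, 2 Ss, 1 ss → 3 S_ : 1 ss (out of 4)
Combine (counts out of 4 × 4 = 16): normal/solid (E_S_) = 3×3 = 9; normal/piebald (E_ss) = 3×1 = 3; short/solid (eeS_) = 1×3 = 3; short/piebald (eess) = 1×1 = 1
Phenotype counts (out of 16): 9 normal/solid, 3 normal/piebald, 3 short/solid, 1 short/piebald
normal/solid: 9 out of 16 → fraction 9/16
Expected count = 9/16 × 368 = 207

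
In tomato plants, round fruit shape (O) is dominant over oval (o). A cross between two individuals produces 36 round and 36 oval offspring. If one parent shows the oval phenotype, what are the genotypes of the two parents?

Observed offspring: 36 round, 36 oval
The observed ratio simplifies to 1:1. One parent shows oval, so its genotype must be oo. A 1:1 offspring split requires the other parent to be heterozygous (Oo).
Parent genotypes: oo × Oo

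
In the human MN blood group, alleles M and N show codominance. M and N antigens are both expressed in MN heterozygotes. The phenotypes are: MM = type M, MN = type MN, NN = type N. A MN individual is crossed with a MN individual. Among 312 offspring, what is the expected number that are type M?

Punnett square for MN × MN:
Offspring genotypes: 1 MM, 2 MN, 1 NN
Phenotype counts: 1 type M, 2 type MN, 1 type N
type M: 1 out of 4 → fraction 1/4
Expected count = 1/4 × 312 = 78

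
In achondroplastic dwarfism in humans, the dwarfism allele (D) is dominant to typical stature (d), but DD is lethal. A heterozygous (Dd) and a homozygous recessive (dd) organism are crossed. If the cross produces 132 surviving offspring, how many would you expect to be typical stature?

Cross: Dd × dd
Punnett square offspring (before lethality): 2 Dd, 2 dd
No DD offspring are produced in this cross.
typical stature: 2 out of 4 → fraction 1/2
Expected count = 1/2 × 132 = 66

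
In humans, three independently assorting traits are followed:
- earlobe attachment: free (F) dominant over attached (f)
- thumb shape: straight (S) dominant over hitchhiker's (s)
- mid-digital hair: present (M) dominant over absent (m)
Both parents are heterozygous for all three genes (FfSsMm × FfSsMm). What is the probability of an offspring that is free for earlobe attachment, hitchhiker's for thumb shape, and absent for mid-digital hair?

Trihybrid cross: FfSsMm × FfSsMm
Each trait segregates independently with a 3:1 phenotypic ratio, so each gene contributes 3/4 (dominant) or 1/4 (recessive).
Target: free (earlobe attachment), hitchhiker's (thumb shape), absent (mid-digital hair)
Probability = product of independent per-trait probabilities
= 3/4 × 1/4 × 1/4 = 3/64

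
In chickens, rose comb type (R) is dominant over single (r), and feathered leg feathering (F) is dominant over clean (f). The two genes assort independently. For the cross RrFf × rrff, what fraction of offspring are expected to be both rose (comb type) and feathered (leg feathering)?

Dihybrid cross RrFf × rrff — consider each gene separately:
comb type: Rr × rr → 2 Rr, 2 rr → 2 R_ : 2 rr (out of 4)
leg feathering: Ff × ff → 2 Ff, 2 ff → 2 F_ : 2 ff (out of 4)
Looking for: rose (R_) and feathered (F_)
P(rose) = 2/4, P(feathered) = 2/4
P(both) = 2/4 × 2/4 = 4/16 = 1/4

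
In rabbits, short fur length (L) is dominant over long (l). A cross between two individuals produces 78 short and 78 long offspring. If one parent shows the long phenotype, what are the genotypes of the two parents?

Observed offspring: 78 short, 78 long
The observed ratio simplifies to 1:1. One parent shows long, so its genotype must be ll. A 1:1 offspring split requires the other parent to be heterozygous (Ll).
Parent genotypes: ll × Ll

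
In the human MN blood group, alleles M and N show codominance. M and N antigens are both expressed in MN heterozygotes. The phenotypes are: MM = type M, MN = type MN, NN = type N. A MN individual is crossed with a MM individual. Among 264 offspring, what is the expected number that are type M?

Punnett square for MN × MM:
Offspring genotypes: 2 MM, 2 MN
Phenotype counts: 2 type M, 2 type MN
type M: 2 out of 4 → fraction 1/2
Expected count = 1/2 × 264 = 132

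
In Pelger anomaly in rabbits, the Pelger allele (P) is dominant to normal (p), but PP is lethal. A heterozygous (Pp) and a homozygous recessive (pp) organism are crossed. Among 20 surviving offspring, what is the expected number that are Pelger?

Cross: Pp × pp
Punnett square offspring (before lethality): 2 Pp, 2 pp
No PP offspring are produced in this cross.
Pelger: 2 out of 4 → fraction 1/2
Expected count = 1/2 × 20 = 10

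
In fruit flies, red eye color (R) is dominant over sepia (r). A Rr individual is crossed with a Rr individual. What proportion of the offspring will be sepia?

Punnett square for Rr × Rr:
Offspring genotypes: 1 RR, 2 Rr, 1 rr
red: 3, sepia: 1
sepia: 1 out of 4
Probability: 1/4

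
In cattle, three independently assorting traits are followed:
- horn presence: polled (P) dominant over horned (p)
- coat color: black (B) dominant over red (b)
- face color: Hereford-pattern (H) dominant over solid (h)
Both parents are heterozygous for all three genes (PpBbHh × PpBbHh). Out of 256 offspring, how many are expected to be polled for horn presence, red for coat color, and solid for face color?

Trihybrid cross: PpBbHh × PpBbHh
Each trait segregates independently with a 3:1 phenotypic ratio, so each gene contributes 3/4 (dominant) or 1/4 (recessive).
Target: polled (horn presence), red (coat color), solid (face color)
Probability = product of independent per-trait probabilities
= 3/4 × 1/4 × 1/4 = 3/64
Expected count = 3/64 × 256 = 12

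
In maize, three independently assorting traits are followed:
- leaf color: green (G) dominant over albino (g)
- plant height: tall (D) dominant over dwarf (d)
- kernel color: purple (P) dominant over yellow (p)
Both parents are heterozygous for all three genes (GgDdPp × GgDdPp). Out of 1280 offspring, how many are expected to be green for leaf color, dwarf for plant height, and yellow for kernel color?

Trihybrid cross: GgDdPp × GgDdPp
Each trait segregates independently with a 3:1 phenotypic ratio, so each gene contributes 3/4 (dominant) or 1/4 (recessive).
Target: green (leaf color), dwarf (plant height), yellow (kernel color)
Probability = product of independent per-trait probabilities
= 3/4 × 1/4 × 1/4 = 3/64
Expected count = 3/64 × 1280 = 60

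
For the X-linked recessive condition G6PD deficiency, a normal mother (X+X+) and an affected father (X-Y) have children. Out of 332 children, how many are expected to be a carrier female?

Cross: X+X+ × X-Y
Offspring: 2 X+X-, 2 X+Y
Probability of a carrier female: 2/4 = 1/2
Expected count = 1/2 × 332 = 166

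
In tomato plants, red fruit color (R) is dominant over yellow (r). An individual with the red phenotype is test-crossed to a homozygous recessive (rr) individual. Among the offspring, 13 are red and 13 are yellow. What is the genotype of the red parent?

Test cross: ? × rr
Offspring: 13 red, 13 yellow — approximately 1:1.
A 1:1 ratio in a test cross indicates the unknown parent is heterozygous (Rr).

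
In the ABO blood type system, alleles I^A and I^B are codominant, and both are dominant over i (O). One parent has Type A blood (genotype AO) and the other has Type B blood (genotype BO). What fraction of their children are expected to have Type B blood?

Cross: AO × BO
Possible offspring genotypes: 1 AB, 1 AO, 1 BO, 1 OO
Blood type counts: 1 Type AB, 1 Type A, 1 Type B, 1 Type O
Probability of Type B: 1/4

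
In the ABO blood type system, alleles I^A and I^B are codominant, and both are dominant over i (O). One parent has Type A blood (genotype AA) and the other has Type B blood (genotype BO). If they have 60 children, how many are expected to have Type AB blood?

Cross: AA × BO
Possible offspring genotypes: 2 AB, 2 AO
Blood type counts: 2 Type AB, 2 Type A
Probability of Type AB: 2/4 = 1/2
Expected count = 1/2 × 60 = 30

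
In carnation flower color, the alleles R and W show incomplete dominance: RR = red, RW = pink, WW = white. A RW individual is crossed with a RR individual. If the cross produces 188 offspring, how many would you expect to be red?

Punnett square for RW × RR:
Offspring genotypes: 2 RR, 2 RW
Phenotype counts: 2 red, 2 pink
red: 2 out of 4 → fraction 1/2
Expected count = 1/2 × 188 = 94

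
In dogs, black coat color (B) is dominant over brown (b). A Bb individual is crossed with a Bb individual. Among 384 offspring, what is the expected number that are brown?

Punnett square for Bb × Bb:
Offspring genotypes: 1 BB, 2 Bb, 1 bb
black: 3, brown: 1
brown: 1 out of 4 → fraction 1/4
Expected count = 1/4 × 384 = 96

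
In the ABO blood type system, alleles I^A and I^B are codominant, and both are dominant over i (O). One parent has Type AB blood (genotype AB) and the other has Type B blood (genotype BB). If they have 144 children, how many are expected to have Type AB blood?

Cross: AB × BB
Possible offspring genotypes: 2 AB, 2 BB
Blood type counts: 2 Type AB, 2 Type B
Probability of Type AB: 2/4 = 1/2
Expected count = 1/2 × 144 = 72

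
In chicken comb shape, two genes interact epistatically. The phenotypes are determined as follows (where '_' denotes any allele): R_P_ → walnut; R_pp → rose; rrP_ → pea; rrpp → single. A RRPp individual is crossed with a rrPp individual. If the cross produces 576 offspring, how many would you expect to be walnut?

Cross: RRPp × rrPp — consider each gene separately:
R gene: RR × rr → 4 Rr → 4 R_ (out of 4)
P gene: Pp × Pp → 1 PP, 2 Pp, 1 pp → 3 P_ : 1 pp (out of 4)
Genotype classes (out of 4 × 4 = 16): R_P_ = 4×3 = 12; R_pp = 4×1 = 4
Apply the phenotype rules: R_P_ (12) → walnut; R_pp (4) → rose
Phenotype counts (out of 16): 12 walnut, 4 rose
walnut: 12 out of 16 → fraction 3/4
Expected count = 3/4 × 576 = 432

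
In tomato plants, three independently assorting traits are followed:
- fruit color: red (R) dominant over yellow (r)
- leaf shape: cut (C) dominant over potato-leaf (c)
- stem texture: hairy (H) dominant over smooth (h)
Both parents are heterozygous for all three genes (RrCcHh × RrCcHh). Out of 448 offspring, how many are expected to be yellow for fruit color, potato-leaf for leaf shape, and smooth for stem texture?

Trihybrid cross: RrCcHh × RrCcHh
Each trait segregates independently with a 3:1 phenotypic ratio, so each gene contributes 3/4 (dominant) or 1/4 (recessive).
Target: yellow (fruit color), potato-leaf (leaf shape), smooth (stem texture)
Probability = product of independent per-trait probabilities
= 1/4 × 1/4 × 1/4 = 1/64
Expected count = 1/64 × 448 = 7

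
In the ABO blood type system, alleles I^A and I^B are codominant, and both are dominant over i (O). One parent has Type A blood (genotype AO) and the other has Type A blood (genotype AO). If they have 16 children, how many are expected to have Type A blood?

Cross: AO × AO
Possible offspring genotypes: 1 AA, 2 AO, 1 OO
Blood type counts: 3 Type A, 1 Type O
Probability of Type A: 3/4
Expected count = 3/4 × 16 = 12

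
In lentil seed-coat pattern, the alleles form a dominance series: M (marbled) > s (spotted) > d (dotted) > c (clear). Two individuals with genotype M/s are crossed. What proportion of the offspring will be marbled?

Cross: M/s × M/s
Allele dominance: M > s > d > c
Offspring genotypes: 1 M/M, 2 M/s, 1 s/s
Phenotype counts: 3 marbled, 1 spotted
marbled: 3 out of 4
Probability: 3/4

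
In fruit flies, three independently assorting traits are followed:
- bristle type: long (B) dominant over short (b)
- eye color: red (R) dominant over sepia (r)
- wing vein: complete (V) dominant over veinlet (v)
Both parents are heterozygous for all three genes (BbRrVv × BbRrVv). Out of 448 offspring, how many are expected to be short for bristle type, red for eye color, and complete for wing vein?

Trihybrid cross: BbRrVv × BbRrVv
Each trait segregates independently with a 3:1 phenotypic ratio, so each gene contributes 3/4 (dominant) or 1/4 (recessive).
Target: short (bristle type), red (eye color), complete (wing vein)
Probability = product of independent per-trait probabilities
= 1/4 × 3/4 × 3/4 = 9/64
Expected count = 9/64 × 448 = 63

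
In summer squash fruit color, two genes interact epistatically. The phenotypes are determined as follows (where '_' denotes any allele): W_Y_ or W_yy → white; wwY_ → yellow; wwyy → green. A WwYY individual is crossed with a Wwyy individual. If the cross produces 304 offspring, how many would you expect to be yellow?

Cross: WwYY × Wwyy — consider each gene separately:
W gene: Ww × Ww → 1 WW, 2 Ww, 1 ww → 3 W_ : 1 ww (out of 4)
Y gene: YY × yy → 4 Yy → 4 Y_ (out of 4)
Genotype classes (out of 4 × 4 = 16): W_Y_ = 3×4 = 12; wwY_ = 1×4 = 4
Apply the phenotype rules: W_Y_ (12) → white; wwY_ (4) → yellow
Phenotype counts (out of 16): 12 white, 4 yellow
yellow: 4 out of 16 → fraction 1/4
Expected count = 1/4 × 304 = 76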